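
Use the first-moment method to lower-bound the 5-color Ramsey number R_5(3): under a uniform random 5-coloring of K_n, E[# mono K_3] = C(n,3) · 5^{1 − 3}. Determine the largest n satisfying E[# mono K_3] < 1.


We need C(n, 3) · 5^{1 − 3} < 1, i.e. C(n, 3) < 5^{3 − 1} = 25.
Check values of n near the boundary:
  n = 4: C(4, 3) = 4; 4 < 25? YES
  n = 5: C(5, 3) = 10; 10 < 25? YES
  n = 6: C(6, 3) = 20; 20 < 25? YES
  n = 7: C(7, 3) = 35; 35 < 25? NO
  n = 8: C(8, 3) = 56; 56 < 25? NO
The largest n with C(n, 3) < 25 is n = 6 (where E[X] = 4/5 ≈ 0.8000). Hence R_5(3) > 6, i.e. R_5(3) ≥ 7.

Largest n = 6; hence R_5(3) > 6.


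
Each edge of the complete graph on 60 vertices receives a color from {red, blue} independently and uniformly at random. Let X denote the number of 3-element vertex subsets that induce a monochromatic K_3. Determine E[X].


Let X = Σ_S X_S over the C(60, 3) = 34220 subsets S of size 3, where X_S = 1 if the K_3 on S is monochromatic.
For a fixed S, the K_3 on S has C(3, 2) = 3 edges. P[all 3 edges red] = (1/2)^3, and likewise for blue, so P[monochromatic] = 2·(1/2)^3 = 2^{1 − 3} = 1/4.
Summing: E[X] = C(60, 3) · 2^{1 − 3} = 34220 · 1/4 = 8555.
Numerically: E[X] ≈ 8555.0000.

E[X] = C(60,3)·2^(1−C(3,2)) = 8555 ≈ 8555.0000.


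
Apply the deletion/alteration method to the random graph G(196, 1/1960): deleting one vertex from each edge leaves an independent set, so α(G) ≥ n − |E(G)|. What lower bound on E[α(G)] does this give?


E[|E(G)|] = C(196, 2)·p = 19110 · (1/1960) = 39/4.
E[α(G)] ≥ n − E[|E(G)|] = 196 − 39/4 = 745/4.
Numerically: ≈ 186.250.
(This is only a lower bound; the true E[α(G)] may be larger.)

E[α(G)] ≥ 745/4 ≈ 186.250.


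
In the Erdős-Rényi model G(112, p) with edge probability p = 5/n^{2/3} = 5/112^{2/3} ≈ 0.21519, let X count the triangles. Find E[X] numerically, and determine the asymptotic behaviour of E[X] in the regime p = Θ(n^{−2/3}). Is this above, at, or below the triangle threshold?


Number of potential triangles: C(112, 3) = 227920.
Each occurs with probability p³ ≈ (0.21519)³ ≈ 9.9649235e-03.
By linearity: E[X] = C(112, 3)·p³ ≈ 227920 · 9.9649235e-03 ≈ 2271.20536.
Since α = 2/3 < 1, p = c/n^{2/3} ≫ 1/n is above the triangle threshold p ~ 1/n. Asymptotically E[X] ~ (c³/6)·n^{3(1−α)} = (5³/6)·n^{1} → ∞; triangles are abundant w.h.p.

E[X] ≈ 2271.20536; in regime p = Θ(1/n^{2/3}) E[X] diverges (above the triangle threshold p ~ 1/n).


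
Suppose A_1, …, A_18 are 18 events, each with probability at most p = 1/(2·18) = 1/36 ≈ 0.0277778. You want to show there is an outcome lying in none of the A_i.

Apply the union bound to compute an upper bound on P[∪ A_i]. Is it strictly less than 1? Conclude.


Union bound: P[∪_{i=1}^{18} A_i] ≤ Σ_i P[A_i] ≤ 18·p = 18·(1/36) = 1/2.
Numerically: 1/2 ≈ 0.5000000.
Is 1/2 < 1? YES.
Since P[∪ A_i] ≤ 1/2 < 1, the complement has P[∩ A_i^c] ≥ 1 − 1/2 = 1/2 > 0, so some outcome avoids every A_i.

18·p = 1/2 ≈ 0.5000000; existence CERTIFIED by the union bound.


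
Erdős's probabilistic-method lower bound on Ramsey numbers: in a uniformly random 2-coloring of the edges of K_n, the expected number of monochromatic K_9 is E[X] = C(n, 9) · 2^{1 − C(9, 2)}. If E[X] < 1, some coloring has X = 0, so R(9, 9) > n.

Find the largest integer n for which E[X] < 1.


We need C(n, 9) · 2^{1 − 36} < 1, i.e. C(n, 9) < 2^{36 − 1} = 34359738368.
Check values of n near the boundary:
  n = 60: C(60, 9) = 14783142660; 14783142660 < 34359738368? YES
  n = 61: C(61, 9) = 17341763505; 17341763505 < 34359738368? YES
  n = 62: C(62, 9) = 20286591270; 20286591270 < 34359738368? YES
  n = 63: C(63, 9) = 23667689815; 23667689815 < 34359738368? YES
  n = 64: C(64, 9) = 27540584512; 27540584512 < 34359738368? YES
  n = 65: C(65, 9) = 31966749880; 31966749880 < 34359738368? YES
  n = 66: C(66, 9) = 37014131440; 37014131440 < 34359738368? NO
  n = 67: C(67, 9) = 42757703560; 42757703560 < 34359738368? NO
  n = 68: C(68, 9) = 49280065120; 49280065120 < 34359738368? NO
The largest n with C(n, 9) < 34359738368 is n = 65 (where E[X] = 3995843735/4294967296 ≈ 0.9303549). Hence R(9, 9) > 65, i.e. R(9, 9) ≥ 66.

Largest n = 65; hence R(9, 9) > 65.


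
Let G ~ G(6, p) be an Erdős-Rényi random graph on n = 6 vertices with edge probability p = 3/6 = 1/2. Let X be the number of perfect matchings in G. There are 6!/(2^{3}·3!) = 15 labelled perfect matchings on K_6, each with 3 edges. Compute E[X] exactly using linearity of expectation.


K_6 has 6!/(2^{3}·3!) = 15 labelled perfect matchings.
For each such perfect matching H, let X_H = 1 if all 3 edges of H are present in G. Then P[X_H = 1] = p^{3} = (1/2)^{3} = 1/8.
Summing the indicators: E[X] = Σ_H E[X_H] = 15 · p^{3} = 15 · 1/8 = 15/8.
Numerically: E[X] ≈ 1.875.

E[X] = 15 · (1/2)^{3} = 15/8 ≈ 1.875.


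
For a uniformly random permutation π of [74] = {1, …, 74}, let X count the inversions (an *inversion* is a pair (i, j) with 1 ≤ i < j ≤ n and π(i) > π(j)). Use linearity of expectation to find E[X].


Write X = Σ X_I over the C(74, 2) = 2701 pairs i < j, with X_I the indicator of one inversion.
There are 2701 indicators.
For each fixed pair i < j, the values π(i) and π(j) are two distinct elements of {1, …, 74} in uniformly random order; by symmetry P[π(i) > π(j)] = 1/2.
By linearity: E[X] = 2701 · (1/2) = C(74, 2) · (1/2) = 2701/2 = 2701/2 ≈ 1350.50000.

E[X] = 2701/2 = 1350.50000.


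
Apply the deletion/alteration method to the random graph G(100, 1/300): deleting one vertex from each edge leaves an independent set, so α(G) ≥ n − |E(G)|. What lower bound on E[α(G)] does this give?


E[|E(G)|] = C(100, 2)·p = 4950 · (1/300) = 33/2.
E[α(G)] ≥ n − E[|E(G)|] = 100 − 33/2 = 167/2.
Numerically: ≈ 83.5000.
(This is only a lower bound; the true E[α(G)] may be larger.)

E[α(G)] ≥ 167/2 ≈ 83.5000.


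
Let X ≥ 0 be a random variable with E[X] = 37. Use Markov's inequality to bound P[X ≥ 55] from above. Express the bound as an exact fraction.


μ = E[X] = 37, a = 55.
Markov: P[X ≥ 55] ≤ μ/a = (37)/55 = 37/55.
Numerically: ≈ 0.672727.
(Since a = 55 > μ = 37.000000, the bound 37/55 is < 1 and informative.)

P[X ≥ 55] ≤ 37/55 ≈ 0.672727.


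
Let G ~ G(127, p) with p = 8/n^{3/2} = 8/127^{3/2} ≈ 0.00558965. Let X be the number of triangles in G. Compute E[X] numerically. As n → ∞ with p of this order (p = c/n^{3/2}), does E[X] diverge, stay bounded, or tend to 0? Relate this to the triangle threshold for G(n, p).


Number of potential triangles: C(127, 3) = 333375.
Each occurs with probability p³ ≈ (0.00558965)³ ≈ 1.74643818e-07.
By linearity: E[X] = C(127, 3)·p³ ≈ 333375 · 1.74643818e-07 ≈ 0.058222.
Since α = 3/2 > 1, p = c/n^{3/2} = o(1/n) is below the triangle threshold p ~ 1/n. Asymptotically E[X] ~ (c³/6)·n^{3(1−α)} = (8³/6)·n^{-1.5} → 0, so by Markov's inequality G has no triangles w.h.p.

E[X] ≈ 0.058222; in regime p = Θ(1/n^{3/2}) E[X] tends to 0 (below the triangle threshold p ~ 1/n).


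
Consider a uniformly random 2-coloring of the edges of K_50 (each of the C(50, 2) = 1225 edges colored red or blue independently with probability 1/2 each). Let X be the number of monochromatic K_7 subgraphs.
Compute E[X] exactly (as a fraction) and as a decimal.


Let X = Σ_S X_S over the C(50, 7) = 99884400 subsets S of size 7, where X_S = 1 if the K_7 on S is monochromatic.
For a fixed S, the K_7 on S has C(7, 2) = 21 edges. P[all 21 edges red] = (1/2)^21, and likewise for blue, so P[monochromatic] = 2·(1/2)^21 = 2^{1 − 21} = 1/1048576.
By linearity of expectation: E[X] = C(50, 7) · 2^{1 − 21} = 99884400 · 1/1048576 = 6242775/65536.
Numerically: E[X] ≈ 95.257187.

E[X] = C(50,7)·2^(1−C(7,2)) = 6242775/65536 ≈ 95.257187.


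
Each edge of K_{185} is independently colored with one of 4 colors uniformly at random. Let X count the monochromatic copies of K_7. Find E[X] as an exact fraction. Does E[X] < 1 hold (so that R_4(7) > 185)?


E[X] = C(185, 7) · 4^{1 − 21} = 1311854301420 · 4^{−20} = 1311854301420/1099511627776.
As a reduced fraction: E[X] = 327963575355/274877906944 ≈ 1.193125.
Is E[X] < 1? NO.
Since E[X] ≥ 1, the first-moment bound is inconclusive at n = 185; it does NOT by itself certify R_4(7) > 185.

E[X] = 327963575355/274877906944 ≈ 1.193125; E[X] ≥ 1; first-moment method inconclusive here.


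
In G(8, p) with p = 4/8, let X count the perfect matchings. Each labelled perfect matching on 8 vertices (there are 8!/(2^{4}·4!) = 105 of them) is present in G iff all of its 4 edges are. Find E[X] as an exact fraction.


K_8 has 8!/(2^{4}·4!) = 105 labelled perfect matchings.
For each such perfect matching H, let X_H = 1 if all 4 edges of H are present in G. Then P[X_H = 1] = p^{4} = (1/2)^{4} = 1/16.
By linearity: E[X] = Σ_H E[X_H] = 105 · p^{4} = 105 · 1/16 = 105/16.
Numerically: E[X] ≈ 6.5625.

E[X] = 105 · (1/2)^{4} = 105/16 ≈ 6.5625.


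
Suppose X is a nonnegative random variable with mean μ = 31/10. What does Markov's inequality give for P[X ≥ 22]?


μ = E[X] = 31/10, a = 22.
Markov: P[X ≥ 22] ≤ μ/a = (31/10)/22 = 31/220.
Numerically: ≈ 0.14091.
(Since a = 22 > μ = 3.10000, the bound 31/220 is < 1 and informative.)

P[X ≥ 22] ≤ 31/220 ≈ 0.14091.


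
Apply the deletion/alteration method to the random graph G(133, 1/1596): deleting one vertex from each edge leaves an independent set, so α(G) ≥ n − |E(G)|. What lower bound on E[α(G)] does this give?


E[|E(G)|] = C(133, 2)·p = 8778 · (1/1596) = 11/2.
E[α(G)] ≥ n − E[|E(G)|] = 133 − 11/2 = 255/2.
Numerically: ≈ 127.500000.
(This is only a lower bound; the true E[α(G)] may be larger.)

E[α(G)] ≥ 255/2 ≈ 127.500000.


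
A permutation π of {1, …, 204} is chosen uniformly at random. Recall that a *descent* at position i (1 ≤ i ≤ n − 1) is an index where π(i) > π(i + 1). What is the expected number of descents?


Write X = Σ X_I over i = 1, …, 203, with X_I the indicator of one descent.
There are 203 indicators.
For each fixed i, the pair (π(i), π(i+1)) is a uniformly random ordered pair of distinct values from {1, …, 204}; by symmetry P[π(i) > π(i+1)] = 1/2.
By linearity: E[X] = 203 · (1/2) = (204 − 1) · (1/2) = 203/2 ≈ 101.5000.

E[X] = 203/2 = 101.5000.


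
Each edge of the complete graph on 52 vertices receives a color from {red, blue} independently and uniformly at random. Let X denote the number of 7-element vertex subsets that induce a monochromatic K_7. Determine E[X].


Let X = Σ_S X_S over the C(52, 7) = 133784560 subsets S of size 7, where X_S = 1 if the K_7 on S is monochromatic.
For a fixed S, the K_7 on S has C(7, 2) = 21 edges. P[all 21 edges red] = (1/2)^21, and likewise for blue, so P[monochromatic] = 2·(1/2)^21 = 2^{1 − 21} = 1/1048576.
Summing: E[X] = C(52, 7) · 2^{1 − 21} = 133784560 · 1/1048576 = 8361535/65536.
Numerically: E[X] ≈ 127.587.

E[X] = C(52,7)·2^(1−C(7,2)) = 8361535/65536 ≈ 127.587.


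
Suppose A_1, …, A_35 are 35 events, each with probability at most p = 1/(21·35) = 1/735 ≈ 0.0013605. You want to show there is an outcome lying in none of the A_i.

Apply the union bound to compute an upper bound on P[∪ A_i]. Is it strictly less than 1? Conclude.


Union bound: P[∪_{i=1}^{35} A_i] ≤ Σ_i P[A_i] ≤ 35·p = 35·(1/735) = 1/21.
Numerically: 1/21 ≈ 0.0476190.
Is 1/21 < 1? YES.
Since P[∪ A_i] ≤ 1/21 < 1, the complement has P[∩ A_i^c] ≥ 1 − 1/21 = 20/21 > 0, so some outcome avoids every A_i.

35·p = 1/21 ≈ 0.0476190; existence CERTIFIED by the union bound.


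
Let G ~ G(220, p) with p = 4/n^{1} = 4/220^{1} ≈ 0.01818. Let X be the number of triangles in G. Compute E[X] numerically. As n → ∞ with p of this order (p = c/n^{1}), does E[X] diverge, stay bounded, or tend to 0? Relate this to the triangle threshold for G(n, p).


Number of potential triangles: C(220, 3) = 1750540.
Each occurs with probability p³ ≈ (0.01818)³ ≈ 6.010518e-06.
By linearity: E[X] = C(220, 3)·p³ ≈ 1750540 · 6.010518e-06 ≈ 10.5217.
Here α = 1, so p = 4/n is exactly at the triangle threshold p ~ 1/n. Asymptotically E[X] → c³/6 = 4³/6 = 32/3 ≈ 10.6667, a bounded constant. In this regime the triangle count is asymptotically Poisson(c³/6).

E[X] ≈ 10.5217; in regime p = Θ(1/n^{1}) E[X] stays bounded (at the triangle threshold p ~ 1/n).


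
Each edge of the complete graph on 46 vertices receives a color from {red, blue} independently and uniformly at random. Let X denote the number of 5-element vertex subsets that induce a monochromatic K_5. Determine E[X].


Let X = Σ_S X_S over the C(46, 5) = 1370754 subsets S of size 5, where X_S = 1 if the K_5 on S is monochromatic.
For a fixed S, the K_5 on S has C(5, 2) = 10 edges. P[all 10 edges red] = (1/2)^10, and likewise for blue, so P[monochromatic] = 2·(1/2)^10 = 2^{1 − 10} = 1/512.
Summing: E[X] = C(46, 5) · 2^{1 − 10} = 1370754 · 1/512 = 685377/256.
Numerically: E[X] ≈ 2677.25391.

E[X] = C(46,5)·2^(1−C(5,2)) = 685377/256 ≈ 2677.25391.


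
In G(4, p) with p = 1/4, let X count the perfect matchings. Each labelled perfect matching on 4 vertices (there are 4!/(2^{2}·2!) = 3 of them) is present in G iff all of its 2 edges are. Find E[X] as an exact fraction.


K_4 has 4!/(2^{2}·2!) = 3 labelled perfect matchings.
For each such perfect matching H, let X_H = 1 if all 2 edges of H are present in G. Then P[X_H = 1] = p^{2} = (1/4)^{2} = 1/16.
Summing the indicators: E[X] = Σ_H E[X_H] = 3 · p^{2} = 3 · 1/16 = 3/16.
Numerically: E[X] ≈ 0.1875.

E[X] = 3 · (1/4)^{2} = 3/16 ≈ 0.1875.


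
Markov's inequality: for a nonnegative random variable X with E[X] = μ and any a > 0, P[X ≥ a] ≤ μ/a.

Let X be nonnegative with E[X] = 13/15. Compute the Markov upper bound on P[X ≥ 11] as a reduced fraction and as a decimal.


μ = E[X] = 13/15, a = 11.
Markov: P[X ≥ 11] ≤ μ/a = (13/15)/11 = 13/165.
Numerically: ≈ 0.079.
(Since a = 11 > μ = 0.867, the bound 13/165 is < 1 and informative.)

P[X ≥ 11] ≤ 13/165 ≈ 0.079.


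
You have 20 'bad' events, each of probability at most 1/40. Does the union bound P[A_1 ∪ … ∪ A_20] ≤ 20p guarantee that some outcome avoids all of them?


Union bound: P[∪_{i=1}^{20} A_i] ≤ Σ_i P[A_i] ≤ 20·p = 20·(1/40) = 1/2.
Numerically: 1/2 ≈ 0.500.
Is 1/2 < 1? YES.
Since P[∪ A_i] ≤ 1/2 < 1, the complement has P[∩ A_i^c] ≥ 1 − 1/2 = 1/2 > 0, so some outcome avoids every A_i.

20·p = 1/2 ≈ 0.500; existence CERTIFIED by the union bound.


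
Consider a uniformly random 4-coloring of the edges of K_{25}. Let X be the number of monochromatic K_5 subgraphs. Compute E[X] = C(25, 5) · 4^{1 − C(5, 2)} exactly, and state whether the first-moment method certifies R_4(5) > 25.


E[X] = C(25, 5) · 4^{1 − 10} = 53130 · 4^{−9} = 53130/262144.
As a reduced fraction: E[X] = 26565/131072 ≈ 0.202675.
Is E[X] < 1? YES.
Since E[X] < 1, there exists a 4-coloring of K_{25} with no monochromatic K_5; hence R_4(5) > 25.

E[X] = 26565/131072 ≈ 0.202675; E[X] < 1, so R_4(5) > 25.


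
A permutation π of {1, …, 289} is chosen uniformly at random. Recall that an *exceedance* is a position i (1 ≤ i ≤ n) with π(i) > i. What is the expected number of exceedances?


Write X = Σ_{i=1}^{289} X_i, where X_i = 1_{π(i) > i}.
For each fixed i, π(i) is uniform over {1, …, 289} (marginal of a uniform permutation), so P[π(i) > i] = (n − i)/n. Summing: Σ_{i=1}^{289} (n − i)/n = (0 + 1 + … + 288)/289 = 289(289 − 1)/(2·289) = (289 − 1)/2.
Hence E[X] = Σ_{i=1}^{289} (289 − i)/289 = 144 ≈ 144.000000.

E[X] = 144 = 144.000000.


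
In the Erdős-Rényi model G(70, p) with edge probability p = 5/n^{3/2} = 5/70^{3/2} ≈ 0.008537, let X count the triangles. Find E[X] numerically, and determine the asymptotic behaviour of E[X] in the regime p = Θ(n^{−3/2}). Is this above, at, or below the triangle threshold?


Number of potential triangles: C(70, 3) = 54740.
Each occurs with probability p³ ≈ (0.008537)³ ≈ 6.222556e-07.
By linearity: E[X] = C(70, 3)·p³ ≈ 54740 · 6.222556e-07 ≈ 0.0341.
Since α = 3/2 > 1, p = c/n^{3/2} = o(1/n) is below the triangle threshold p ~ 1/n. Asymptotically E[X] ~ (c³/6)·n^{3(1−α)} = (5³/6)·n^{-1.5} → 0, so by Markov's inequality G has no triangles w.h.p.

E[X] ≈ 0.0341; in regime p = Θ(1/n^{3/2}) E[X] tends to 0 (below the triangle threshold p ~ 1/n).


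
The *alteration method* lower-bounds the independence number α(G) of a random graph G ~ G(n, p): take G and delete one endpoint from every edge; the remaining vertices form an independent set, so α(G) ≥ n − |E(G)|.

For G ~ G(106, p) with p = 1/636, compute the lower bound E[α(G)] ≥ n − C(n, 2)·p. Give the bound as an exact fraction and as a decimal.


E[|E(G)|] = C(106, 2)·p = 5565 · (1/636) = 35/4.
E[α(G)] ≥ n − E[|E(G)|] = 106 − 35/4 = 389/4.
Numerically: ≈ 97.250000.
(This is only a lower bound; the true E[α(G)] may be larger.)

E[α(G)] ≥ 389/4 ≈ 97.250000.


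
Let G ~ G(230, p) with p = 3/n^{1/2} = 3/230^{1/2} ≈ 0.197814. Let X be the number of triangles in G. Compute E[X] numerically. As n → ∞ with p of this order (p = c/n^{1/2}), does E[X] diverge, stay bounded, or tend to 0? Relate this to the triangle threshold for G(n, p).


Number of potential triangles: C(230, 3) = 2001460.
Each occurs with probability p³ ≈ (0.197814)³ ≈ 7.74055338e-03.
By linearity: E[X] = C(230, 3)·p³ ≈ 2001460 · 7.74055338e-03 ≈ 15492.407975.
Since α = 1/2 < 1, p = c/n^{1/2} ≫ 1/n is above the triangle threshold p ~ 1/n. Asymptotically E[X] ~ (c³/6)·n^{3(1−α)} = (3³/6)·n^{1.5} → ∞; triangles are abundant w.h.p.

E[X] ≈ 15492.407975; in regime p = Θ(1/n^{1/2}) E[X] diverges (above the triangle threshold p ~ 1/n).


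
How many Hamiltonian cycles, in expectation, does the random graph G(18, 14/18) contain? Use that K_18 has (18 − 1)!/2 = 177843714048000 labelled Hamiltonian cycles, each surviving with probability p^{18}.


K_18 has (18 − 1)!/2 = 177843714048000 labelled Hamiltonian cycles.
For each such Hamiltonian cycle H, let X_H = 1 if all 18 edges of H are present in G. Then P[X_H = 1] = p^{18} = (7/9)^{18} = 1628413597910449/150094635296999121.
By linearity of expectation: E[X] = Σ_H E[X_H] = 177843714048000 · p^{18} = 177843714048000 · 1628413597910449/150094635296999121 = 397260798708725298034688000/205891132094649.
Numerically: E[X] ≈ 1.929e+12.

E[X] = 177843714048000 · (7/9)^{18} = 397260798708725298034688000/205891132094649 ≈ 1.929e+12.


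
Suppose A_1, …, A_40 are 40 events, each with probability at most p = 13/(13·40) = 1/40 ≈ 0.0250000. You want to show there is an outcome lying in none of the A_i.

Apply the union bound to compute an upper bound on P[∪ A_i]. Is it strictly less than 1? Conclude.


Union bound: P[∪_{i=1}^{40} A_i] ≤ Σ_i P[A_i] ≤ 40·p = 40·(1/40) = 1.
Numerically: 1 ≈ 1.0000000.
Is 1 < 1? NO.
Since the bound 1 is ≥ 1, the union bound is uninformative here; it does NOT by itself certify existence.

40·p = 1 ≈ 1.0000000; existence NOT certified by the union bound.


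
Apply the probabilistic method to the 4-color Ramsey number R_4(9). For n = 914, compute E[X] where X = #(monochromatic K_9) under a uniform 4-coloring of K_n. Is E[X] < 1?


E[X] = C(914, 9) · 4^{1 − 36} = 1179217089587653905932 · 4^{−35} = 1179217089587653905932/1180591620717411303424.
As a reduced fraction: E[X] = 294804272396913476483/295147905179352825856 ≈ 0.99884.
Is E[X] < 1? YES.
Since E[X] < 1, there exists a 4-coloring of K_{914} with no monochromatic K_9; hence R_4(9) > 914.

E[X] = 294804272396913476483/295147905179352825856 ≈ 0.99884; E[X] < 1, so R_4(9) > 914.


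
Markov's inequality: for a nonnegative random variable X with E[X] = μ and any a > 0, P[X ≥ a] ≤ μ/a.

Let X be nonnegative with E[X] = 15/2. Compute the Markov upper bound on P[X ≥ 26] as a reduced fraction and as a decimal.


μ = E[X] = 15/2, a = 26.
Markov: P[X ≥ 26] ≤ μ/a = (15/2)/26 = 15/52.
Numerically: ≈ 0.2885.
(Since a = 26 > μ = 7.5000, the bound 15/52 is < 1 and informative.)

P[X ≥ 26] ≤ 15/52 ≈ 0.2885.


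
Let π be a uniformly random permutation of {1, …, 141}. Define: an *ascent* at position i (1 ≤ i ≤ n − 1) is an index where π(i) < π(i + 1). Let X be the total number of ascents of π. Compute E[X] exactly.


Write X = Σ X_I over i = 1, …, 140, with X_I the indicator of one ascent.
There are 140 indicators.
For each fixed i, the pair (π(i), π(i+1)) is a uniformly random ordered pair of distinct values from {1, …, 141}; by symmetry P[π(i) < π(i+1)] = 1/2.
By linearity: E[X] = 140 · (1/2) = (141 − 1) · (1/2) = 70 ≈ 70.0000.

E[X] = 70 = 70.0000.


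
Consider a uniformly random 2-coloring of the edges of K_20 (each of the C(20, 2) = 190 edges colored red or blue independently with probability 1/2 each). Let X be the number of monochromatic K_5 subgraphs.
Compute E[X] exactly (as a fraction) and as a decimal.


Let X = Σ_S X_S over the C(20, 5) = 15504 subsets S of size 5, where X_S = 1 if the K_5 on S is monochromatic.
For a fixed S, the K_5 on S has C(5, 2) = 10 edges. P[all 10 edges red] = (1/2)^10, and likewise for blue, so P[monochromatic] = 2·(1/2)^10 = 2^{1 − 10} = 1/512.
By linearity of expectation: E[X] = C(20, 5) · 2^{1 − 10} = 15504 · 1/512 = 969/32.
Numerically: E[X] ≈ 30.281250.

E[X] = C(20,5)·2^(1−C(5,2)) = 969/32 ≈ 30.281250.


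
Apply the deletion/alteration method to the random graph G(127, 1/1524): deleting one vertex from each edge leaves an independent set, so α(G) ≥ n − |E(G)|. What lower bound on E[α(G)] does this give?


E[|E(G)|] = C(127, 2)·p = 8001 · (1/1524) = 21/4.
E[α(G)] ≥ n − E[|E(G)|] = 127 − 21/4 = 487/4.
Numerically: ≈ 121.750.
(This is only a lower bound; the true E[α(G)] may be larger.)

E[α(G)] ≥ 487/4 ≈ 121.750.


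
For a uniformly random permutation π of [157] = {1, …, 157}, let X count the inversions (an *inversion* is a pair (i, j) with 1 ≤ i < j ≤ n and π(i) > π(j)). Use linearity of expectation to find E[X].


Write X = Σ X_I over the C(157, 2) = 12246 pairs i < j, with X_I the indicator of one inversion.
There are 12246 indicators.
For each fixed pair i < j, the values π(i) and π(j) are two distinct elements of {1, …, 157} in uniformly random order; by symmetry P[π(i) > π(j)] = 1/2.
By linearity: E[X] = 12246 · (1/2) = C(157, 2) · (1/2) = 12246/2 = 6123 ≈ 6123.0000.

E[X] = 6123 = 6123.0000.


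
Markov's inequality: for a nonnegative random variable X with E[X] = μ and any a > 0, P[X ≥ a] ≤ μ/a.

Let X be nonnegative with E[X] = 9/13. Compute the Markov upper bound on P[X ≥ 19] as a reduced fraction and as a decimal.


μ = E[X] = 9/13, a = 19.
Markov: P[X ≥ 19] ≤ μ/a = (9/13)/19 = 9/247.
Numerically: ≈ 0.036.
(Since a = 19 > μ = 0.692, the bound 9/247 is < 1 and informative.)

P[X ≥ 19] ≤ 9/247 ≈ 0.036.


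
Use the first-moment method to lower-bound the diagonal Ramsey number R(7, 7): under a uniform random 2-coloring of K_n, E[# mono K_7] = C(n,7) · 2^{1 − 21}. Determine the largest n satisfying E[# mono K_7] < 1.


We need C(n, 7) · 2^{1 − 21} < 1, i.e. C(n, 7) < 2^{21 − 1} = 1048576.
Check values of n near the boundary:
  n = 24: C(24, 7) = 346104; 346104 < 1048576? YES
  n = 25: C(25, 7) = 480700; 480700 < 1048576? YES
  n = 26: C(26, 7) = 657800; 657800 < 1048576? YES
  n = 27: C(27, 7) = 888030; 888030 < 1048576? YES
  n = 28: C(28, 7) = 1184040; 1184040 < 1048576? NO
  n = 29: C(29, 7) = 1560780; 1560780 < 1048576? NO
The largest n with C(n, 7) < 1048576 is n = 27 (where E[X] = 444015/524288 ≈ 0.84689). Hence R(7, 7) > 27, i.e. R(7, 7) ≥ 28.

Largest n = 27; hence R(7, 7) > 27.


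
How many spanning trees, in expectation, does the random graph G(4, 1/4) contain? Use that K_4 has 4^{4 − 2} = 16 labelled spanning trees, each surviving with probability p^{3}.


K_4 has 4^{4 − 2} = 16 labelled spanning trees.
For each such spanning tree H, let X_H = 1 if all 3 edges of H are present in G. Then P[X_H = 1] = p^{3} = (1/4)^{3} = 1/64.
By linearity: E[X] = Σ_H E[X_H] = 16 · p^{3} = 16 · 1/64 = 1/4.
Numerically: E[X] ≈ 0.25.

E[X] = 16 · (1/4)^{3} = 1/4 ≈ 0.25.


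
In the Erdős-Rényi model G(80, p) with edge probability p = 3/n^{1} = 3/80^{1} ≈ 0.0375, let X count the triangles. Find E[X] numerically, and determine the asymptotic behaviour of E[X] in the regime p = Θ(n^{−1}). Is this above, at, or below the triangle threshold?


Number of potential triangles: C(80, 3) = 82160.
Each occurs with probability p³ ≈ (0.0375)³ ≈ 5.2734375e-05.
By linearity: E[X] = C(80, 3)·p³ ≈ 82160 · 5.2734375e-05 ≈ 4.33266.
Here α = 1, so p = 3/n is exactly at the triangle threshold p ~ 1/n. Asymptotically E[X] → c³/6 = 3³/6 = 9/2 ≈ 4.50000, a bounded constant. In this regime the triangle count is asymptotically Poisson(c³/6).

E[X] ≈ 4.33266; in regime p = Θ(1/n^{1}) E[X] stays bounded (at the triangle threshold p ~ 1/n).


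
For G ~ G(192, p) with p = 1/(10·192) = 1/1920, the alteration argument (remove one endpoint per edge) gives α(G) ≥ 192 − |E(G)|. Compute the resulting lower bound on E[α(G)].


E[|E(G)|] = C(192, 2)·p = 18336 · (1/1920) = 191/20.
E[α(G)] ≥ n − E[|E(G)|] = 192 − 191/20 = 3649/20.
Numerically: ≈ 182.450000.
(This is only a lower bound; the true E[α(G)] may be larger.)

E[α(G)] ≥ 3649/20 ≈ 182.450000.


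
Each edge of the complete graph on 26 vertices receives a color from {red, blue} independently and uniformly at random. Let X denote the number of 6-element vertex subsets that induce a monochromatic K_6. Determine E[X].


Let X = Σ_S X_S over the C(26, 6) = 230230 subsets S of size 6, where X_S = 1 if the K_6 on S is monochromatic.
For a fixed S, the K_6 on S has C(6, 2) = 15 edges. P[all 15 edges red] = (1/2)^15, and likewise for blue, so P[monochromatic] = 2·(1/2)^15 = 2^{1 − 15} = 1/16384.
By linearity: E[X] = C(26, 6) · 2^{1 − 15} = 230230 · 1/16384 = 115115/8192.
Numerically: E[X] ≈ 14.052.

E[X] = C(26,6)·2^(1−C(6,2)) = 115115/8192 ≈ 14.052.


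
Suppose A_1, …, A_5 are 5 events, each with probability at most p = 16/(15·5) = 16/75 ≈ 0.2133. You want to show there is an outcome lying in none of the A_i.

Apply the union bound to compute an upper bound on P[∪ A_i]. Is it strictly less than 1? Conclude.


Union bound: P[∪_{i=1}^{5} A_i] ≤ Σ_i P[A_i] ≤ 5·p = 5·(16/75) = 16/15.
Numerically: 16/15 ≈ 1.0667.
Is 16/15 < 1? NO.
Since the bound 16/15 is ≥ 1, the union bound is uninformative here; it does NOT by itself certify existence.

5·p = 16/15 ≈ 1.0667; existence NOT certified by the union bound.


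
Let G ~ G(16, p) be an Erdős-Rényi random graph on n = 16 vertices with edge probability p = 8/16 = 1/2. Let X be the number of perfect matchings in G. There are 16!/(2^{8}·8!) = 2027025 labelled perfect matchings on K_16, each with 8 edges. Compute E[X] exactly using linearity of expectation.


K_16 has 16!/(2^{8}·8!) = 2027025 labelled perfect matchings.
For each such perfect matching H, let X_H = 1 if all 8 edges of H are present in G. Then P[X_H = 1] = p^{8} = (1/2)^{8} = 1/256.
Summing the indicators: E[X] = Σ_H E[X_H] = 2027025 · p^{8} = 2027025 · 1/256 = 2027025/256.
Numerically: E[X] ≈ 7.92e+03.

E[X] = 2027025 · (1/2)^{8} = 2027025/256 ≈ 7.92e+03.


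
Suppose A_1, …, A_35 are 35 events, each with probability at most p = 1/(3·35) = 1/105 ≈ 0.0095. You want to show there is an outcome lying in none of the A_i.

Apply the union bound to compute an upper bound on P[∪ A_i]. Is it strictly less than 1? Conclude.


Union bound: P[∪_{i=1}^{35} A_i] ≤ Σ_i P[A_i] ≤ 35·p = 35·(1/105) = 1/3.
Numerically: 1/3 ≈ 0.3333.
Is 1/3 < 1? YES.
Since P[∪ A_i] ≤ 1/3 < 1, the complement has P[∩ A_i^c] ≥ 1 − 1/3 = 2/3 > 0, so some outcome avoids every A_i.

35·p = 1/3 ≈ 0.3333; existence CERTIFIED by the union bound.


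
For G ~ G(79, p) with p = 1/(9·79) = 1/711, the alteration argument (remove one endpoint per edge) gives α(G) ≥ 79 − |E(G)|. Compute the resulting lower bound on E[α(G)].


E[|E(G)|] = C(79, 2)·p = 3081 · (1/711) = 13/3.
E[α(G)] ≥ n − E[|E(G)|] = 79 − 13/3 = 224/3.
Numerically: ≈ 74.666667.
(This is only a lower bound; the true E[α(G)] may be larger.)

E[α(G)] ≥ 224/3 ≈ 74.666667.


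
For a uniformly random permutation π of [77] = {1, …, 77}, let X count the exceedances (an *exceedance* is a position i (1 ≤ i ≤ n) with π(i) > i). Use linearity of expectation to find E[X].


Write X = Σ_{i=1}^{77} X_i, where X_i = 1_{π(i) > i}.
For each fixed i, π(i) is uniform over {1, …, 77} (marginal of a uniform permutation), so P[π(i) > i] = (n − i)/n. Summing: Σ_{i=1}^{77} (n − i)/n = (0 + 1 + … + 76)/77 = 77(77 − 1)/(2·77) = (77 − 1)/2.
Hence E[X] = Σ_{i=1}^{77} (77 − i)/77 = 38 ≈ 38.000.

E[X] = 38 = 38.000.


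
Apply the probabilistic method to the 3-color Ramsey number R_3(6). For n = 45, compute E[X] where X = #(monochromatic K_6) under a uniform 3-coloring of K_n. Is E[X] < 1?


E[X] = C(45, 6) · 3^{1 − 15} = 8145060 · 3^{−14} = 8145060/4782969.
As a reduced fraction: E[X] = 2715020/1594323 ≈ 1.7029.
Is E[X] < 1? NO.
Since E[X] ≥ 1, the first-moment bound is inconclusive at n = 45; it does NOT by itself certify R_3(6) > 45.

E[X] = 2715020/1594323 ≈ 1.7029; E[X] ≥ 1; first-moment method inconclusive here.


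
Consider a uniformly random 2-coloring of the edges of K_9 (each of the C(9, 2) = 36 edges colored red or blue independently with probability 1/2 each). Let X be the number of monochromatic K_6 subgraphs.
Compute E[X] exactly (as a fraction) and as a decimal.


Let X = Σ_S X_S over the C(9, 6) = 84 subsets S of size 6, where X_S = 1 if the K_6 on S is monochromatic.
For a fixed S, the K_6 on S has C(6, 2) = 15 edges. P[all 15 edges red] = (1/2)^15, and likewise for blue, so P[monochromatic] = 2·(1/2)^15 = 2^{1 − 15} = 1/16384.
By linearity: E[X] = C(9, 6) · 2^{1 − 15} = 84 · 1/16384 = 21/4096.
Numerically: E[X] ≈ 0.005127.

E[X] = C(9,6)·2^(1−C(6,2)) = 21/4096 ≈ 0.005127.


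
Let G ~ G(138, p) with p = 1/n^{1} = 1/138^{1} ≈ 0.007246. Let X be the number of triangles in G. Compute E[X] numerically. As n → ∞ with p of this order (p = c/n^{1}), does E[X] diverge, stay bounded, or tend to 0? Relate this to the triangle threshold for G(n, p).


Number of potential triangles: C(138, 3) = 428536.
Each occurs with probability p³ ≈ (0.007246)³ ≈ 3.805071e-07.
By linearity: E[X] = C(138, 3)·p³ ≈ 428536 · 3.805071e-07 ≈ 0.1631.
Here α = 1, so p = 1/n is exactly at the triangle threshold p ~ 1/n. Asymptotically E[X] → c³/6 = 1³/6 = 1/6 ≈ 0.1667, a bounded constant. In this regime the triangle count is asymptotically Poisson(c³/6).

E[X] ≈ 0.1631; in regime p = Θ(1/n^{1}) E[X] stays bounded (at the triangle threshold p ~ 1/n).


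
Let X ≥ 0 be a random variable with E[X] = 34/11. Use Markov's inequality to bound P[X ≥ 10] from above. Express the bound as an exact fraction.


μ = E[X] = 34/11, a = 10.
Markov: P[X ≥ 10] ≤ μ/a = (34/11)/10 = 17/55.
Numerically: ≈ 0.3091.
(Since a = 10 > μ = 3.0909, the bound 17/55 is < 1 and informative.)

P[X ≥ 10] ≤ 17/55 ≈ 0.3091.


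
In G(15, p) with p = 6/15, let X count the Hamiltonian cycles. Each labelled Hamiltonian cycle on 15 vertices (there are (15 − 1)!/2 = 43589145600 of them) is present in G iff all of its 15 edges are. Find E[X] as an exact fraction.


K_15 has (15 − 1)!/2 = 43589145600 labelled Hamiltonian cycles.
For each such Hamiltonian cycle H, let X_H = 1 if all 15 edges of H are present in G. Then P[X_H = 1] = p^{15} = (2/5)^{15} = 32768/30517578125.
By linearity of expectation: E[X] = Σ_H E[X_H] = 43589145600 · p^{15} = 43589145600 · 32768/30517578125 = 57133164920832/1220703125.
Numerically: E[X] ≈ 46803.5.

E[X] = 43589145600 · (2/5)^{15} = 57133164920832/1220703125 ≈ 46803.5.


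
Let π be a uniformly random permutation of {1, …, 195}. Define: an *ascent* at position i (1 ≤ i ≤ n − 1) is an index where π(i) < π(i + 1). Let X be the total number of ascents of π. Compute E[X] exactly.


Write X = Σ X_I over i = 1, …, 194, with X_I the indicator of one ascent.
There are 194 indicators.
For each fixed i, the pair (π(i), π(i+1)) is a uniformly random ordered pair of distinct values from {1, …, 195}; by symmetry P[π(i) < π(i+1)] = 1/2.
By linearity: E[X] = 194 · (1/2) = (195 − 1) · (1/2) = 97 ≈ 97.00000.

E[X] = 97 = 97.00000.


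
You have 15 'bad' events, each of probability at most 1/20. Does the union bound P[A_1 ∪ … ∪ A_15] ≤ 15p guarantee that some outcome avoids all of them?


Union bound: P[∪_{i=1}^{15} A_i] ≤ Σ_i P[A_i] ≤ 15·p = 15·(1/20) = 3/4.
Numerically: 3/4 ≈ 0.750.
Is 3/4 < 1? YES.
Since P[∪ A_i] ≤ 3/4 < 1, the complement has P[∩ A_i^c] ≥ 1 − 3/4 = 1/4 > 0, so some outcome avoids every A_i.

15·p = 3/4 ≈ 0.750; existence CERTIFIED by the union bound.


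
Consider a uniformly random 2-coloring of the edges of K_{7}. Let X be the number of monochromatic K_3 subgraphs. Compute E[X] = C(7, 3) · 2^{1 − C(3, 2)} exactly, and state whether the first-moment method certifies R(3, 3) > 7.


E[X] = C(7, 3) · 2^{1 − 3} = 35 · 2^{−2} = 35/4.
As a reduced fraction: E[X] = 35/4 ≈ 8.75000.
Is E[X] < 1? NO.
Since E[X] ≥ 1, the first-moment bound is inconclusive at n = 7; it does NOT by itself certify R(3, 3) > 7.

E[X] = 35/4 ≈ 8.75000; E[X] ≥ 1; first-moment method inconclusive here.


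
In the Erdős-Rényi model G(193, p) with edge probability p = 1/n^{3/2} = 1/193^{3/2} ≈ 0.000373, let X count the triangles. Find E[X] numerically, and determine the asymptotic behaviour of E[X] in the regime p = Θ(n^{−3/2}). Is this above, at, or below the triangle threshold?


Number of potential triangles: C(193, 3) = 1179616.
Each occurs with probability p³ ≈ (0.000373)³ ≈ 5.18791e-11.
By linearity: E[X] = C(193, 3)·p³ ≈ 1179616 · 5.18791e-11 ≈ 0.000.
Since α = 3/2 > 1, p = c/n^{3/2} = o(1/n) is below the triangle threshold p ~ 1/n. Asymptotically E[X] ~ (c³/6)·n^{3(1−α)} = (1³/6)·n^{-1.5} → 0, so by Markov's inequality G has no triangles w.h.p.

E[X] ≈ 0.000; in regime p = Θ(1/n^{3/2}) E[X] tends to 0 (below the triangle threshold p ~ 1/n).


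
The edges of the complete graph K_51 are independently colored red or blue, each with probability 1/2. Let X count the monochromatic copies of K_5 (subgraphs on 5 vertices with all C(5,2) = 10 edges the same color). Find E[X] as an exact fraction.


Let X = Σ_S X_S over the C(51, 5) = 2349060 subsets S of size 5, where X_S = 1 if the K_5 on S is monochromatic.
For a fixed S, the K_5 on S has C(5, 2) = 10 edges. P[all 10 edges red] = (1/2)^10, and likewise for blue, so P[monochromatic] = 2·(1/2)^10 = 2^{1 − 10} = 1/512.
By linearity of expectation: E[X] = C(51, 5) · 2^{1 − 10} = 2349060 · 1/512 = 587265/128.
Numerically: E[X] ≈ 4588.0078.

E[X] = C(51,5)·2^(1−C(5,2)) = 587265/128 ≈ 4588.0078.


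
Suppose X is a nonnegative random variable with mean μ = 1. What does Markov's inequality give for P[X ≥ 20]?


μ = E[X] = 1, a = 20.
Markov: P[X ≥ 20] ≤ μ/a = (1)/20 = 1/20.
Numerically: ≈ 0.0500.
(Since a = 20 > μ = 1.0000, the bound 1/20 is < 1 and informative.)

P[X ≥ 20] ≤ 1/20 ≈ 0.0500.


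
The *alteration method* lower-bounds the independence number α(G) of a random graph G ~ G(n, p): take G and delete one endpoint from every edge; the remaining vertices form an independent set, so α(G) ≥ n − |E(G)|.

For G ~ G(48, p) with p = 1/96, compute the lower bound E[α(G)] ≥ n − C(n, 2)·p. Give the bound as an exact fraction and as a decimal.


E[|E(G)|] = C(48, 2)·p = 1128 · (1/96) = 47/4.
E[α(G)] ≥ n − E[|E(G)|] = 48 − 47/4 = 145/4.
Numerically: ≈ 36.2500.
(This is only a lower bound; the true E[α(G)] may be larger.)

E[α(G)] ≥ 145/4 ≈ 36.2500.


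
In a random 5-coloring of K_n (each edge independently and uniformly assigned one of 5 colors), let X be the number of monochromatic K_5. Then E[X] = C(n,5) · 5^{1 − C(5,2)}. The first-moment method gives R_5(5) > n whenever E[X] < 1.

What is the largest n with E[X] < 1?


We need C(n, 5) · 5^{1 − 10} < 1, i.e. C(n, 5) < 5^{10 − 1} = 1953125.
Check values of n near the boundary:
  n = 44: C(44, 5) = 1086008; 1086008 < 1953125? YES
  n = 45: C(45, 5) = 1221759; 1221759 < 1953125? YES
  n = 46: C(46, 5) = 1370754; 1370754 < 1953125? YES
  n = 47: C(47, 5) = 1533939; 1533939 < 1953125? YES
  n = 48: C(48, 5) = 1712304; 1712304 < 1953125? YES
  n = 49: C(49, 5) = 1906884; 1906884 < 1953125? YES
  n = 50: C(50, 5) = 2118760; 2118760 < 1953125? NO
The largest n with C(n, 5) < 1953125 is n = 49 (where E[X] = 1906884/1953125 ≈ 0.9763246). Hence R_5(5) > 49, i.e. R_5(5) ≥ 50.

Largest n = 49; hence R_5(5) > 49.


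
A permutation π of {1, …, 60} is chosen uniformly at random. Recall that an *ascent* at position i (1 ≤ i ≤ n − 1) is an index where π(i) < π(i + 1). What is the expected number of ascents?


Write X = Σ X_I over i = 1, …, 59, with X_I the indicator of one ascent.
There are 59 indicators.
For each fixed i, the pair (π(i), π(i+1)) is a uniformly random ordered pair of distinct values from {1, …, 60}; by symmetry P[π(i) < π(i+1)] = 1/2.
By linearity: E[X] = 59 · (1/2) = (60 − 1) · (1/2) = 59/2 ≈ 29.500.

E[X] = 59/2 = 29.500.


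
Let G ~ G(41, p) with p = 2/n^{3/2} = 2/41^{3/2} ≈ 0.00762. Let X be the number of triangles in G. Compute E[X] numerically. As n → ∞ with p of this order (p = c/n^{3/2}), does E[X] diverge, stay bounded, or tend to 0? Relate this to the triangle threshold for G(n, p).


Number of potential triangles: C(41, 3) = 10660.
Each occurs with probability p³ ≈ (0.00762)³ ≈ 4.42143e-07.
By linearity: E[X] = C(41, 3)·p³ ≈ 10660 · 4.42143e-07 ≈ 0.005.
Since α = 3/2 > 1, p = c/n^{3/2} = o(1/n) is below the triangle threshold p ~ 1/n. Asymptotically E[X] ~ (c³/6)·n^{3(1−α)} = (2³/6)·n^{-1.5} → 0, so by Markov's inequality G has no triangles w.h.p.

E[X] ≈ 0.005; in regime p = Θ(1/n^{3/2}) E[X] tends to 0 (below the triangle threshold p ~ 1/n).


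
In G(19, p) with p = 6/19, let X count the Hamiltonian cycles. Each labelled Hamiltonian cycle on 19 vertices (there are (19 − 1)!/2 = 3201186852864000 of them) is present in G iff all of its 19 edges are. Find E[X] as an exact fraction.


K_19 has (19 − 1)!/2 = 3201186852864000 labelled Hamiltonian cycles.
For each such Hamiltonian cycle H, let X_H = 1 if all 19 edges of H are present in G. Then P[X_H = 1] = p^{19} = (6/19)^{19} = 609359740010496/1978419655660313589123979.
Summing the indicators: E[X] = Σ_H E[X_H] = 3201186852864000 · p^{19} = 3201186852864000 · 609359740010496/1978419655660313589123979 = 1950674388386224952567660544000/1978419655660313589123979.
Numerically: E[X] ≈ 985976.

E[X] = 3201186852864000 · (6/19)^{19} = 1950674388386224952567660544000/1978419655660313589123979 ≈ 985976.


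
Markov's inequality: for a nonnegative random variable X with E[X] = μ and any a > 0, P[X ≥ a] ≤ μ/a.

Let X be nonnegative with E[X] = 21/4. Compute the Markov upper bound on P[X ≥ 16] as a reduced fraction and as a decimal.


μ = E[X] = 21/4, a = 16.
Markov: P[X ≥ 16] ≤ μ/a = (21/4)/16 = 21/64.
Numerically: ≈ 0.328.
(Since a = 16 > μ = 5.250, the bound 21/64 is < 1 and informative.)

P[X ≥ 16] ≤ 21/64 ≈ 0.328.


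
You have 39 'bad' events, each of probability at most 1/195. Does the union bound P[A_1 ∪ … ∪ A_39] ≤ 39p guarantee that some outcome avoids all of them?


Union bound: P[∪_{i=1}^{39} A_i] ≤ Σ_i P[A_i] ≤ 39·p = 39·(1/195) = 1/5.
Numerically: 1/5 ≈ 0.200000.
Is 1/5 < 1? YES.
Since P[∪ A_i] ≤ 1/5 < 1, the complement has P[∩ A_i^c] ≥ 1 − 1/5 = 4/5 > 0, so some outcome avoids every A_i.

39·p = 1/5 ≈ 0.200000; existence CERTIFIED by the union bound.
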